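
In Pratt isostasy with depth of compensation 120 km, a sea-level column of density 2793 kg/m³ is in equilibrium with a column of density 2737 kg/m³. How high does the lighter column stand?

ρ_ref D = ρ (D + h) → h = D (ρ_ref − ρ)/ρ.
h = 120 km × (2793 − 2737)/2737 = 2.46 km.

2.46 km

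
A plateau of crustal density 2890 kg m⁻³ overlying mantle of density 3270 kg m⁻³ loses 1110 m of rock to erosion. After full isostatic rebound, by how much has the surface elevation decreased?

129 m

Rebound u = e ρ_c/ρ_m = 1110 m × 2890/3270 = 981 m.
Net surface drop = e − u = 1110 m − 981 m = e (ρ_m − ρ_c)/ρ_m = 129 m.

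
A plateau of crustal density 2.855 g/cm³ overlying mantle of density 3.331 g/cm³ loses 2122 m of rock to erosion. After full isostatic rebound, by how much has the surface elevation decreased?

303 m

Rebound u = e ρ_c/ρ_m = 2122 m × 2.855/3.331 = 1819 m.
Net surface drop = e − u = 2122 m − 1819 m = e (ρ_m − ρ_c)/ρ_m = 303 m.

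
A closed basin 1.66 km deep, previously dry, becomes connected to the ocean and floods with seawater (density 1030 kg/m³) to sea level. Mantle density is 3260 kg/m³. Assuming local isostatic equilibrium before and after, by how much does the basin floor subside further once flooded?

After flooding the water column is d + s deep. Its weight must equal the weight of mantle displaced by the extra subsidence s: (d + s) ρ_w = s ρ_m.
s = d ρ_w / (ρ_m − ρ_w) = 1.66 km × 1030/(3260 − 1030) = 0.767 km.

0.767 km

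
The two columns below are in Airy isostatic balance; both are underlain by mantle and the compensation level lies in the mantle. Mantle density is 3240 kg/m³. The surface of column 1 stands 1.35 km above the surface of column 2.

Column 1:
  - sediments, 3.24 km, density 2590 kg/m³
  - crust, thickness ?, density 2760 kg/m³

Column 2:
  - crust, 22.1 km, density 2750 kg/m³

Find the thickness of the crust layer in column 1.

27.3 km

Take the compensation level at the base of the deeper column (depth z_c below the surface of column 1) and equate Σ ρ_i t_i down to z_c; mantle fills any gap and the z_c terms cancel.
Column 1: 3.24×2590 + x×2760 + (z_c − 3.24 − x)×3240
Column 2: 1.35×0 + 22.1×2750 + (z_c − 1.35 − 22.1)×3240
The z_c×3240 term appears on both sides and cancels. Collect the known terms of each column as K = Σ(ρt)_known − 3240 × (depth of known layers): K_1 = 8391.6 − 3240×3.24 = −2106; K_2 = 60775 − 3240×(1.35 + 22.1) = −15203.
Balance: K_1 − x×(3240 − 2760) = K_2, so x = (K_1 − K_2)/(3240 − 2760) = 13097/480 = 27.3 km.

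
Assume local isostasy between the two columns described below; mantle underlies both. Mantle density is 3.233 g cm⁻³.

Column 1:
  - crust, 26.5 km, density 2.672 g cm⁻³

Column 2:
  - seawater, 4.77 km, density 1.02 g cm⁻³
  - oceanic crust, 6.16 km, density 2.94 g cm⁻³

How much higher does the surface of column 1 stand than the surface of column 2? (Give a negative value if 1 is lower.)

For any compensation level in the mantle, the mantle terms cancel and isostasy reduces to e = (Σt_1 − Σt_2) − (Σ(ρt)_1 − Σ(ρt)_2) / ρ_m.
Σt_1 = 26.5 km; Σt_2 = 10.93 km; Σ(ρt)_1 = 70.808; Σ(ρt)_2 = 22.9758 (in km·g cm⁻³).
e = (26.5 − 10.93) − (70.808 − 22.9758) / 3.233 = 0.775 km.

0.775 km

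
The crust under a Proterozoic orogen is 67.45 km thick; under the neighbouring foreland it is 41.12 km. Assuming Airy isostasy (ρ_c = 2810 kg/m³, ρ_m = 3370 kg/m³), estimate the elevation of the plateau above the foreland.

4.38 km

Excess crust Δ = 67.45 km − 41.12 km = 26.33 km, split between elevation h and root r with h + r = Δ.
Airy balance ρ_c h = (ρ_m − ρ_c) r gives r = h ρ_c/(ρ_m − ρ_c), so h (1 + ρ_c/(ρ_m − ρ_c)) = Δ, i.e. h = Δ (ρ_m − ρ_c)/ρ_m.
h = 26.33 km × 560/3370 = 4.38 km.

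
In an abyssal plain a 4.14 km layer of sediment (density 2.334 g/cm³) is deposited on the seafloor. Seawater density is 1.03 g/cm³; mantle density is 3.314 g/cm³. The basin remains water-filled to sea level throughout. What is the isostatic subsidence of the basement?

2.36 km

Submarine loading: the sediment displaces seawater, and the subsidence is in turn flooded, so s (ρ_m − ρ_w) = t (ρ_sed − ρ_w).
s = 4.14 km × (2.334 − 1.03) / (3.314 − 1.03) = 2.36 km.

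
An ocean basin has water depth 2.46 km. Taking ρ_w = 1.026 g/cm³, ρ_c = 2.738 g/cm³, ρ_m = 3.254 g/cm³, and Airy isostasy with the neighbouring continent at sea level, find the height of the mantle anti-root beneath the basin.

In Airy isostatic equilibrium: replacing crust with seawater at the top is compensated by replacing crust with mantle at the base: d (ρ_c − ρ_w) = a (ρ_m − ρ_c).
a = d (ρ_c − ρ_w)/(ρ_m − ρ_c) = 2.46 km × 1.712/0.516 = 8.16 km.

8.16 km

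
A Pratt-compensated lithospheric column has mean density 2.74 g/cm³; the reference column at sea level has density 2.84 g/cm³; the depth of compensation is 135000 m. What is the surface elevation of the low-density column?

ρ_ref D = ρ (D + h) → h = D (ρ_ref − ρ)/ρ.
h = 135000 m × (2.84 − 2.74)/2.74 = 4930 m.

4930 m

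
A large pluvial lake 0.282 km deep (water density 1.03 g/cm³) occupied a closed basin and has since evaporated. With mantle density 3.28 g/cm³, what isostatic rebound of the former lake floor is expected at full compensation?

0.0886 km

u = d ρ_w/ρ_m = 0.282 km × 1.03/3.28 = 0.0886 km.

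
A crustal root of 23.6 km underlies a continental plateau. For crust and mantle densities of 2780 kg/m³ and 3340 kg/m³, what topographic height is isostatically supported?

Isostatic balance requires: ρ_c h = (ρ_m − ρ_c) r.
h = r (ρ_m − ρ_c) / ρ_c = 23.6 km × (3340 − 2780) / 2780 = 4.75 km.

4.75 km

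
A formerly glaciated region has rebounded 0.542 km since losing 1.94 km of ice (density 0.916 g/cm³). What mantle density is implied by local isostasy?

3.28 g/cm³

ρ_m = ρ_ice t / u = 0.916 × 1.94 km/0.542 km = 3.28 g/cm³.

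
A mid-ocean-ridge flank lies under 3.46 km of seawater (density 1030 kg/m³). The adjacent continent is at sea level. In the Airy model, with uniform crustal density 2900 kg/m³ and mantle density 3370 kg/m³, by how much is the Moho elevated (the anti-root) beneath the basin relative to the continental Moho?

13.8 km

Balancing pressure at the compensation depth: replacing crust with seawater at the top is compensated by replacing crust with mantle at the base: d (ρ_c − ρ_w) = a (ρ_m − ρ_c).
a = d (ρ_c − ρ_w)/(ρ_m − ρ_c) = 3.46 km × 1870/470 = 13.8 km.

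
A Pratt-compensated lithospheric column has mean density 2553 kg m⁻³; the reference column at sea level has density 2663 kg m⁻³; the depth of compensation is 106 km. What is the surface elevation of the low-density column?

ρ_ref D = ρ (D + h) → h = D (ρ_ref − ρ)/ρ.
h = 106 km × (2663 − 2553)/2553 = 4.57 km.

4.57 km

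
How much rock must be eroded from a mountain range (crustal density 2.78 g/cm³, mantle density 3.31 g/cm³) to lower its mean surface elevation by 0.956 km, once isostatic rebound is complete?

5.97 km

Net drop Δ = e − u = e − e ρ_c/ρ_m = e (ρ_m − ρ_c)/ρ_m.
e = Δ ρ_m/(ρ_m − ρ_c) = 0.956 km × 3.31/0.53 = 5.97 km.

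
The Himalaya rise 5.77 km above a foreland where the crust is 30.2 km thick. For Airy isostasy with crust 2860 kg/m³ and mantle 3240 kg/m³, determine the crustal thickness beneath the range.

Root depth r = h ρ_c / (ρ_m − ρ_c) = 5.77 km × 2860 / 380 = 43.43 km.
Total thickness = T + h + r = 30.2 km + 5.77 km + 43.43 km = 79.4 km.

79.4 km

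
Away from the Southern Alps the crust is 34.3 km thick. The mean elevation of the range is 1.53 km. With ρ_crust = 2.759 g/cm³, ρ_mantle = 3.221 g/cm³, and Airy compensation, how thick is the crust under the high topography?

Root depth r = h ρ_c / (ρ_m − ρ_c) = 1.53 km × 2.759 / 0.462 = 9.137 km.
Total thickness = T + h + r = 34.3 km + 1.53 km + 9.137 km = 45 km.

45 km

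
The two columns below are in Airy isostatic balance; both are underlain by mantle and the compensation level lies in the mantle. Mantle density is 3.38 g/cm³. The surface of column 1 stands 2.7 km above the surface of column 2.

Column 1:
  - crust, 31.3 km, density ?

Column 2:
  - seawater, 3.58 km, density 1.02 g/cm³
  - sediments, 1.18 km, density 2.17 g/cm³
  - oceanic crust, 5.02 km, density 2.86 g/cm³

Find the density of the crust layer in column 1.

Take the compensation level at the base of the deeper column (depth z_c below the surface of column 1) and equate Σ ρ_i t_i down to z_c; mantle fills any gap and the z_c terms cancel.
Column 1: 31.3×ρ + (z_c − 31.3)×3.38
Column 2: 2.7×0 + 3.58×1.02 + 1.18×2.17 + 5.02×2.86 + (z_c − 2.7 − 9.78)×3.38
The z_c×3.38 term appears on both sides and cancels. Collect the known terms of each column as K = Σ(ρt)_known − 3.38 × (depth of known layers): K_1 = 0 − 3.38×31.3 = −105.794; K_2 = 20.5694 − 3.38×(2.7 + 9.78) = −21.613.
Balance: K_1 + 31.3×ρ = K_2, so ρ = (K_2 − K_1)/31.3 = 84.181/31.3 = 2.69 g/cm³.

2.69 g/cm³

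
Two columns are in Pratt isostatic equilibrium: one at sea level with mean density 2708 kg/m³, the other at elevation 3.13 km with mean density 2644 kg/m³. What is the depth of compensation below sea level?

129 km

ρ_ref D = ρ (D + h) → D (ρ_ref − ρ) = ρ h.
D = ρ h/(ρ_ref − ρ) = 2644 × 3.13 km/(2708 − 2644) = 129 km.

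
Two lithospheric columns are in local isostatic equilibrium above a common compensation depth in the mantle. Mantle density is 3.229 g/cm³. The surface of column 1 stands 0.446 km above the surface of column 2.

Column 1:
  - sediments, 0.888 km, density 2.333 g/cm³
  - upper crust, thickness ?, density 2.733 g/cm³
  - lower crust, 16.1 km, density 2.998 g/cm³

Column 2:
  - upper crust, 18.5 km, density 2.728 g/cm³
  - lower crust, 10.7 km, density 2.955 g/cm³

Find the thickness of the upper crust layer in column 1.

18.4 km

Take the compensation level at the base of the deeper column (depth z_c below the surface of column 1) and equate Σ ρ_i t_i down to z_c; mantle fills any gap and the z_c terms cancel.
Column 1: 0.888×2.333 + x×2.733 + 16.1×2.998 + (z_c − 16.988 − x)×3.229
Column 2: 0.446×0 + 18.5×2.728 + 10.7×2.955 + (z_c − 0.446 − 29.2)×3.229
The z_c×3.229 term appears on both sides and cancels. Collect the known terms of each column as K = Σ(ρt)_known − 3.229 × (depth of known layers): K_1 = 50.339504 − 3.229×16.988 = −4.514748; K_2 = 82.0865 − 3.229×(0.446 + 29.2) = −13.640434.
Balance: K_1 − x×(3.229 − 2.733) = K_2, so x = (K_1 − K_2)/(3.229 − 2.733) = 9.12569/0.496 = 18.4 km.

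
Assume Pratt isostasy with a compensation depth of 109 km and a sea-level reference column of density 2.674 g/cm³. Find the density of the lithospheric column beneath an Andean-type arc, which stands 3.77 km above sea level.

2.58 g/cm³

Pratt balance: ρ_ref D = ρ (D + h).
ρ = ρ_ref D/(D + h) = 2.674 × 109 km/(109 km + 3.77 km) = 2.58 g/cm³.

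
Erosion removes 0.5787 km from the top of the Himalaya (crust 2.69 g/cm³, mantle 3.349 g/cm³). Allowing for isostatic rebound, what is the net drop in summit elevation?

Rebound u = e ρ_c/ρ_m = 0.5787 km × 2.69/3.349 = 0.4648 km.
Net surface drop = e − u = 0.5787 km − 0.4648 km = e (ρ_m − ρ_c)/ρ_m = 0.114 km.

0.114 km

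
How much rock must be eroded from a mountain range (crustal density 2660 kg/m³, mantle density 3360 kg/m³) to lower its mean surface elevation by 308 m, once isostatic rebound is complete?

1480 m

Net drop Δ = e − u = e − e ρ_c/ρ_m = e (ρ_m − ρ_c)/ρ_m.
e = Δ ρ_m/(ρ_m − ρ_c) = 308 m × 3360/700 = 1480 m.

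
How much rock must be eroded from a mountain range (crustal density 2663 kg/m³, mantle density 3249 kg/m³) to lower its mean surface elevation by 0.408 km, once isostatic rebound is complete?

2.26 km

Net drop Δ = e − u = e − e ρ_c/ρ_m = e (ρ_m − ρ_c)/ρ_m.
e = Δ ρ_m/(ρ_m − ρ_c) = 0.408 km × 3249/586 = 2.26 km.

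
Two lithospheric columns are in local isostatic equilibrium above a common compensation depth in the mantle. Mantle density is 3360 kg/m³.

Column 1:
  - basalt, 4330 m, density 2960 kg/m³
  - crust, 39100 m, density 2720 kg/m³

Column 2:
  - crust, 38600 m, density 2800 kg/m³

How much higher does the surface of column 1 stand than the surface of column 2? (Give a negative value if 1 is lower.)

For any compensation level in the mantle, the mantle terms cancel and isostasy reduces to e = (Σt_1 − Σt_2) − (Σ(ρt)_1 − Σ(ρt)_2) / ρ_m.
Σt_1 = 43430 m; Σt_2 = 38600 m; Σ(ρt)_1 = 119168800; Σ(ρt)_2 = 108080000 (in m·kg/m³).
e = (43430 − 38600) − (119168800 − 108080000) / 3360 = 1530 m.

1530 m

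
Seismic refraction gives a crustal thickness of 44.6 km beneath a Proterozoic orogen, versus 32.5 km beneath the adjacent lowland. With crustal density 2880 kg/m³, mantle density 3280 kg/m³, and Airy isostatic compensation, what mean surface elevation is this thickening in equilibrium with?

1.48 km

Excess crust Δ = 44.6 km − 32.5 km = 12.1 km, split between elevation h and root r with h + r = Δ.
Airy balance ρ_c h = (ρ_m − ρ_c) r gives r = h ρ_c/(ρ_m − ρ_c), so h (1 + ρ_c/(ρ_m − ρ_c)) = Δ, i.e. h = Δ (ρ_m − ρ_c)/ρ_m.
h = 12.1 km × 400/3280 = 1.48 km.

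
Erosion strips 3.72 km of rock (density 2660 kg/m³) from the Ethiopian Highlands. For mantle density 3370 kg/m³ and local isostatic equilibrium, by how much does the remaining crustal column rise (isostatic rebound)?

2.94 km

Unloading: uplift u = e ρ_c/ρ_m = 3.72 km × 2660/3370 = 2.94 km.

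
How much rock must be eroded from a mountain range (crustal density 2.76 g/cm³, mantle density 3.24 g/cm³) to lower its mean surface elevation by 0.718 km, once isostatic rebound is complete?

4.85 km

Net drop Δ = e − u = e − e ρ_c/ρ_m = e (ρ_m − ρ_c)/ρ_m.
e = Δ ρ_m/(ρ_m − ρ_c) = 0.718 km × 3.24/0.48 = 4.85 km.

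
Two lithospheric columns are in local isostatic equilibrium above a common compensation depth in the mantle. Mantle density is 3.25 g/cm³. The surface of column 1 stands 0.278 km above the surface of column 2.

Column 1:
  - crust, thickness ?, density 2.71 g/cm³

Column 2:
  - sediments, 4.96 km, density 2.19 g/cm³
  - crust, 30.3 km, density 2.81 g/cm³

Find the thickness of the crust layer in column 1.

Take the compensation level at the base of the deeper column (depth z_c below the surface of column 1) and equate Σ ρ_i t_i down to z_c; mantle fills any gap and the z_c terms cancel.
Column 1: x×2.71 + (z_c − 0 − x)×3.25
Column 2: 0.278×0 + 4.96×2.19 + 30.3×2.81 + (z_c − 0.278 − 35.26)×3.25
The z_c×3.25 term appears on both sides and cancels. Collect the known terms of each column as K = Σ(ρt)_known − 3.25 × (depth of known layers): K_1 = 0 − 3.25×0 = 0; K_2 = 96.0054 − 3.25×(0.278 + 35.26) = −19.4931.
Balance: K_1 − x×(3.25 − 2.71) = K_2, so x = (K_1 − K_2)/(3.25 − 2.71) = 19.4931/0.54 = 36.1 km.

36.1 km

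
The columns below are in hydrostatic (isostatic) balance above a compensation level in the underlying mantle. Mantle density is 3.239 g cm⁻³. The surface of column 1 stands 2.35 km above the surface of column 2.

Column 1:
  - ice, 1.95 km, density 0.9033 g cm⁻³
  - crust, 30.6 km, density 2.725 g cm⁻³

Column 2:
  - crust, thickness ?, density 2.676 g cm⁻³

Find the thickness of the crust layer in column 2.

22.5 km

Take the compensation level at the base of the deeper column (depth z_c below the surface of column 1) and equate Σ ρ_i t_i down to z_c; mantle fills any gap and the z_c terms cancel.
Column 1: 1.95×0.9033 + 30.6×2.725 + (z_c − 32.55)×3.239
Column 2: 2.35×0 + x×2.676 + (z_c − 2.35 − 0 − x)×3.239
The z_c×3.239 term appears on both sides and cancels. Collect the known terms of each column as K = Σ(ρt)_known − 3.239 × (depth of known layers): K_1 = 85.146435 − 3.239×32.55 = −20.283015; K_2 = 0 − 3.239×(2.35 + 0) = −7.61165.
Balance: K_1 = K_2 − x×(3.239 − 2.676), so x = (K_2 − K_1)/(3.239 − 2.676) = 12.6714/0.563 = 22.5 km.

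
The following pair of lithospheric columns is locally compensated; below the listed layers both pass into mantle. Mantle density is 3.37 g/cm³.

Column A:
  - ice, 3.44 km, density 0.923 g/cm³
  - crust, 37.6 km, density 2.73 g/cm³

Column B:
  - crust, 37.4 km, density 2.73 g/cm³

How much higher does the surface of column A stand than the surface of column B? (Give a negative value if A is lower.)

For any compensation level in the mantle, the mantle terms cancel and isostasy reduces to e = (Σt_A − Σt_B) − (Σ(ρt)_A − Σ(ρt)_B) / ρ_m.
Σt_A = 41.04 km; Σt_B = 37.4 km; Σ(ρt)_A = 105.82312; Σ(ρt)_B = 102.102 (in km·g/cm³).
e = (41.04 − 37.4) − (105.82312 − 102.102) / 3.37 = 2.54 km.

2.54 km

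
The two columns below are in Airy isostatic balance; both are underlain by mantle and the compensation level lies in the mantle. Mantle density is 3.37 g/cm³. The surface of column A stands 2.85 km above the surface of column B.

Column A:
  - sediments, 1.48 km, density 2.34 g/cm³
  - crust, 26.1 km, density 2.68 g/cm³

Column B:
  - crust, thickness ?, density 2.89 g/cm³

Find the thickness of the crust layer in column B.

Take the compensation level at the base of the deeper column (depth z_c below the surface of column A) and equate Σ ρ_i t_i down to z_c; mantle fills any gap and the z_c terms cancel.
Column A: 1.48×2.34 + 26.1×2.68 + (z_c − 27.58)×3.37
Column B: 2.85×0 + x×2.89 + (z_c − 2.85 − 0 − x)×3.37
The z_c×3.37 term appears on both sides and cancels. Collect the known terms of each column as K = Σ(ρt)_known − 3.37 × (depth of known layers): K_A = 73.4112 − 3.37×27.58 = −19.5334; K_B = 0 − 3.37×(2.85 + 0) = −9.6045.
Balance: K_A = K_B − x×(3.37 − 2.89), so x = (K_B − K_A)/(3.37 − 2.89) = 9.9289/0.48 = 20.7 km.

20.7 km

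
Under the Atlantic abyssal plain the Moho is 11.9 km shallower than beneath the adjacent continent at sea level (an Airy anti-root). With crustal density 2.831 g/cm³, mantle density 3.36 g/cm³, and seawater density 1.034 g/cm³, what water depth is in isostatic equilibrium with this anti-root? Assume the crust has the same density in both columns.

3.5 km

Replacing a thickness d of crust by seawater at the top must be balanced by replacing crust with mantle at the base: d (ρ_c − ρ_w) = a (ρ_m − ρ_c).
d = a (ρ_m − ρ_c)/(ρ_c − ρ_w) = 11.9 km × 0.529/1.797 = 3.5 km.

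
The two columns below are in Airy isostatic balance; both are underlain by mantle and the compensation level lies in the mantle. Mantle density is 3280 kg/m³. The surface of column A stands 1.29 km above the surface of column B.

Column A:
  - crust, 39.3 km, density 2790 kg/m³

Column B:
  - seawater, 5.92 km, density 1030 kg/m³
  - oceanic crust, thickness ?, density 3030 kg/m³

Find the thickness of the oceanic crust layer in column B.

Take the compensation level at the base of the deeper column (depth z_c below the surface of column A) and equate Σ ρ_i t_i down to z_c; mantle fills any gap and the z_c terms cancel.
Column A: 39.3×2790 + (z_c − 39.3)×3280
Column B: 1.29×0 + 5.92×1030 + x×3030 + (z_c − 1.29 − 5.92 − x)×3280
The z_c×3280 term appears on both sides and cancels. Collect the known terms of each column as K = Σ(ρt)_known − 3280 × (depth of known layers): K_A = 109647 − 3280×39.3 = −19257; K_B = 6097.6 − 3280×(1.29 + 5.92) = −17551.2.
Balance: K_A = K_B − x×(3280 − 3030), so x = (K_B − K_A)/(3280 − 3030) = 1705.8/250 = 6.82 km.

6.82 km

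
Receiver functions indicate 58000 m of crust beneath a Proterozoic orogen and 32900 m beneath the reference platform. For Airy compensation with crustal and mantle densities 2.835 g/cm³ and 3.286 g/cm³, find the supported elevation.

3440 m

Excess crust Δ = 58000 m − 32900 m = 25100 m, split between elevation h and root r with h + r = Δ.
Airy balance ρ_c h = (ρ_m − ρ_c) r gives r = h ρ_c/(ρ_m − ρ_c), so h (1 + ρ_c/(ρ_m − ρ_c)) = Δ, i.e. h = Δ (ρ_m − ρ_c)/ρ_m.
h = 25100 m × 0.451/3.286 = 3440 m.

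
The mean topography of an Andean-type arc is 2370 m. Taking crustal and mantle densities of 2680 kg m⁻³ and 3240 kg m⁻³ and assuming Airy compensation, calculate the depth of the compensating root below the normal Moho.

11300 m

In Airy isostatic equilibrium: the weight of the topography is balanced by the buoyancy of the root, ρ_c h = (ρ_m − ρ_c) r.
r = h · ρ_c / (ρ_m − ρ_c) = 2370 m × 2680 / (3240 − 2680) = 11300 m.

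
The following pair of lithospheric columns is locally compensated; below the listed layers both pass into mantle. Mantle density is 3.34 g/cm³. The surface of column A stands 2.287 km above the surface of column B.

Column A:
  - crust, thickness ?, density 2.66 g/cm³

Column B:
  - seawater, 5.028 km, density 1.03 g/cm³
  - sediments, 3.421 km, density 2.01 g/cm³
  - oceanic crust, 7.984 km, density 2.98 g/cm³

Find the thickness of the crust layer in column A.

Take the compensation level at the base of the deeper column (depth z_c below the surface of column A) and equate Σ ρ_i t_i down to z_c; mantle fills any gap and the z_c terms cancel.
Column A: x×2.66 + (z_c − 0 − x)×3.34
Column B: 2.287×0 + 5.028×1.03 + 3.421×2.01 + 7.984×2.98 + (z_c − 2.287 − 16.433)×3.34
The z_c×3.34 term appears on both sides and cancels. Collect the known terms of each column as K = Σ(ρt)_known − 3.34 × (depth of known layers): K_A = 0 − 3.34×0 = 0; K_B = 35.84737 − 3.34×(2.287 + 16.433) = −26.67743.
Balance: K_A − x×(3.34 − 2.66) = K_B, so x = (K_A − K_B)/(3.34 − 2.66) = 26.6774/0.68 = 39.2 km.

39.2 km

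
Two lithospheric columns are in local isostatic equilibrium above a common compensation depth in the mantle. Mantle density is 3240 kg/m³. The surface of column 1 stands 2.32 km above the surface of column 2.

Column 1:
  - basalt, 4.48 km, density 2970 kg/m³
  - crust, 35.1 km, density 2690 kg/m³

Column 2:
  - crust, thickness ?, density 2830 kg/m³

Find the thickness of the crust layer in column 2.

31.7 km

Take the compensation level at the base of the deeper column (depth z_c below the surface of column 1) and equate Σ ρ_i t_i down to z_c; mantle fills any gap and the z_c terms cancel.
Column 1: 4.48×2970 + 35.1×2690 + (z_c − 39.58)×3240
Column 2: 2.32×0 + x×2830 + (z_c − 2.32 − 0 − x)×3240
The z_c×3240 term appears on both sides and cancels. Collect the known terms of each column as K = Σ(ρt)_known − 3240 × (depth of known layers): K_1 = 107724.6 − 3240×39.58 = −20514.6; K_2 = 0 − 3240×(2.32 + 0) = −7516.8.
Balance: K_1 = K_2 − x×(3240 − 2830), so x = (K_2 − K_1)/(3240 − 2830) = 12997.8/410 = 31.7 km.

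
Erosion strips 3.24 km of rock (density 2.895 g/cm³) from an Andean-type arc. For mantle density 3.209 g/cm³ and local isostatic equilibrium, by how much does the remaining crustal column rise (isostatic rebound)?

2.92 km

Unloading: uplift u = e ρ_c/ρ_m = 3.24 km × 2.895/3.209 = 2.92 km.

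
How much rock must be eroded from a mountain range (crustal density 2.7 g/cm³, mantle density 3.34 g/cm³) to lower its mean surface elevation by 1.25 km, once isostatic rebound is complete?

Net drop Δ = e − u = e − e ρ_c/ρ_m = e (ρ_m − ρ_c)/ρ_m.
e = Δ ρ_m/(ρ_m − ρ_c) = 1.25 km × 3.34/0.64 = 6.52 km.

6.52 km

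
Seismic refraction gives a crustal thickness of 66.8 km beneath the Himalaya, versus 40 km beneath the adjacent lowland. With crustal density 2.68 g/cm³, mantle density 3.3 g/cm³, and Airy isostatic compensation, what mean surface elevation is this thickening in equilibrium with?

Excess crust Δ = 66.8 km − 40 km = 26.8 km, split between elevation h and root r with h + r = Δ.
Airy balance ρ_c h = (ρ_m − ρ_c) r gives r = h ρ_c/(ρ_m − ρ_c), so h (1 + ρ_c/(ρ_m − ρ_c)) = Δ, i.e. h = Δ (ρ_m − ρ_c)/ρ_m.
h = 26.8 km × 0.62/3.3 = 5.04 km.

5.04 km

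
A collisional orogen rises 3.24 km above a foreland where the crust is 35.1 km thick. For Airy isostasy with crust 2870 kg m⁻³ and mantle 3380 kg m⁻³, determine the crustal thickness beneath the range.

Root depth r = h ρ_c / (ρ_m − ρ_c) = 3.24 km × 2870 / 510 = 18.23 km.
Total thickness = T + h + r = 35.1 km + 3.24 km + 18.23 km = 56.6 km.

56.6 km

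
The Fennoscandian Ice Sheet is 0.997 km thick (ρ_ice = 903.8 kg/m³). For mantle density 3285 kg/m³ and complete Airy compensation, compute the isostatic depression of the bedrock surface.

0.274 km

By Archimedes' principle applied to the lithosphere: the ice load ρ_ice t is balanced by mantle displaced below, ρ_m s.
s = t ρ_ice / ρ_m = 0.997 km × 903.8/3285 = 0.274 km.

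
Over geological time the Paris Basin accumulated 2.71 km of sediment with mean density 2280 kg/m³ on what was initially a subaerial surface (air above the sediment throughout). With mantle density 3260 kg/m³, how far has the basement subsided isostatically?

1.9 km

Subaerial load: s = t ρ_sed / ρ_m = 2.71 km × 2280/3260 = 1.9 km.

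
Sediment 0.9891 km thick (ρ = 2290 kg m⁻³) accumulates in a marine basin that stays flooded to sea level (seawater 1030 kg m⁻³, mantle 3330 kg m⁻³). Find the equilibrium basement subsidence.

0.542 km

Submarine loading: the sediment displaces seawater, and the subsidence is in turn flooded, so s (ρ_m − ρ_w) = t (ρ_sed − ρ_w).
s = 0.9891 km × (2290 − 1030) / (3330 − 1030) = 0.542 km.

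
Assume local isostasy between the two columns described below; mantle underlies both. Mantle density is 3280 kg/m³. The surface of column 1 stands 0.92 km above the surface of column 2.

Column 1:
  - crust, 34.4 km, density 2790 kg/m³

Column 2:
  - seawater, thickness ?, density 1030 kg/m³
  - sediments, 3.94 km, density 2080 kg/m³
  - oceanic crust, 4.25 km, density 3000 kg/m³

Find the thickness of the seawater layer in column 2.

Take the compensation level at the base of the deeper column (depth z_c below the surface of column 1) and equate Σ ρ_i t_i down to z_c; mantle fills any gap and the z_c terms cancel.
Column 1: 34.4×2790 + (z_c − 34.4)×3280
Column 2: 0.92×0 + x×1030 + 3.94×2080 + 4.25×3000 + (z_c − 0.92 − 8.19 − x)×3280
The z_c×3280 term appears on both sides and cancels. Collect the known terms of each column as K = Σ(ρt)_known − 3280 × (depth of known layers): K_1 = 95976 − 3280×34.4 = −16856; K_2 = 20945.2 − 3280×(0.92 + 8.19) = −8935.6.
Balance: K_1 = K_2 − x×(3280 − 1030), so x = (K_2 − K_1)/(3280 − 1030) = 7920.4/2250 = 3.52 km.

3.52 km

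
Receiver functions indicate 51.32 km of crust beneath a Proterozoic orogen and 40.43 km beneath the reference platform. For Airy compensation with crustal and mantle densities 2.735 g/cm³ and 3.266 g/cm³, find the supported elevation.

Excess crust Δ = 51.32 km − 40.43 km = 10.89 km, split between elevation h and root r with h + r = Δ.
Airy balance ρ_c h = (ρ_m − ρ_c) r gives r = h ρ_c/(ρ_m − ρ_c), so h (1 + ρ_c/(ρ_m − ρ_c)) = Δ, i.e. h = Δ (ρ_m − ρ_c)/ρ_m.
h = 10.89 km × 0.531/3.266 = 1.77 km.

1.77 km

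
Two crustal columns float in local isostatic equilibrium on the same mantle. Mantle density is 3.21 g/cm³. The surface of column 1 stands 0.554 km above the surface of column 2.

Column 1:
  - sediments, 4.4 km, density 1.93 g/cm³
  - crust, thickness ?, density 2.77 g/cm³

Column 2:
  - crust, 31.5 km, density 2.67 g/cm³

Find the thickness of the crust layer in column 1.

Take the compensation level at the base of the deeper column (depth z_c below the surface of column 1) and equate Σ ρ_i t_i down to z_c; mantle fills any gap and the z_c terms cancel.
Column 1: 4.4×1.93 + x×2.77 + (z_c − 4.4 − x)×3.21
Column 2: 0.554×0 + 31.5×2.67 + (z_c − 0.554 − 31.5)×3.21
The z_c×3.21 term appears on both sides and cancels. Collect the known terms of each column as K = Σ(ρt)_known − 3.21 × (depth of known layers): K_1 = 8.492 − 3.21×4.4 = −5.632; K_2 = 84.105 − 3.21×(0.554 + 31.5) = −18.78834.
Balance: K_1 − x×(3.21 − 2.77) = K_2, so x = (K_1 − K_2)/(3.21 − 2.77) = 13.1563/0.44 = 29.9 km.

29.9 km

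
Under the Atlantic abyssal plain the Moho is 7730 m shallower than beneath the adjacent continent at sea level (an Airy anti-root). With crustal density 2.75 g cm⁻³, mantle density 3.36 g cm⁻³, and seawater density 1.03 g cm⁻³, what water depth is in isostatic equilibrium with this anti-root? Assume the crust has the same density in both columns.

2740 m

Replacing a thickness d of crust by seawater at the top must be balanced by replacing crust with mantle at the base: d (ρ_c − ρ_w) = a (ρ_m − ρ_c).
d = a (ρ_m − ρ_c)/(ρ_c − ρ_w) = 7730 m × 0.61/1.72 = 2740 m.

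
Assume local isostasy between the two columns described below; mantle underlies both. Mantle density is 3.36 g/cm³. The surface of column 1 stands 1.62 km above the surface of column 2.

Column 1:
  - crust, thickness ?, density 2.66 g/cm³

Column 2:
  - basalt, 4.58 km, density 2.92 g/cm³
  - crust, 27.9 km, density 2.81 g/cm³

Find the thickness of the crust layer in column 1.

Take the compensation level at the base of the deeper column (depth z_c below the surface of column 1) and equate Σ ρ_i t_i down to z_c; mantle fills any gap and the z_c terms cancel.
Column 1: x×2.66 + (z_c − 0 − x)×3.36
Column 2: 1.62×0 + 4.58×2.92 + 27.9×2.81 + (z_c − 1.62 − 32.48)×3.36
The z_c×3.36 term appears on both sides and cancels. Collect the known terms of each column as K = Σ(ρt)_known − 3.36 × (depth of known layers): K_1 = 0 − 3.36×0 = 0; K_2 = 91.7726 − 3.36×(1.62 + 32.48) = −22.8034.
Balance: K_1 − x×(3.36 − 2.66) = K_2, so x = (K_1 − K_2)/(3.36 − 2.66) = 22.8034/0.7 = 32.6 km.

32.6 km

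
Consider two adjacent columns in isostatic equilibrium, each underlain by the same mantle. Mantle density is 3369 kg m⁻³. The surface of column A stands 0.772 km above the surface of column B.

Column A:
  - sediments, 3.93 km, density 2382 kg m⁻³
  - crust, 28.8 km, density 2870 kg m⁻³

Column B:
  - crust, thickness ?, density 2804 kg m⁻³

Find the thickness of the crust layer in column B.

27.7 km

Take the compensation level at the base of the deeper column (depth z_c below the surface of column A) and equate Σ ρ_i t_i down to z_c; mantle fills any gap and the z_c terms cancel.
Column A: 3.93×2382 + 28.8×2870 + (z_c − 32.73)×3369
Column B: 0.772×0 + x×2804 + (z_c − 0.772 − 0 − x)×3369
The z_c×3369 term appears on both sides and cancels. Collect the known terms of each column as K = Σ(ρt)_known − 3369 × (depth of known layers): K_A = 92017.26 − 3369×32.73 = −18250.11; K_B = 0 − 3369×(0.772 + 0) = −2600.868.
Balance: K_A = K_B − x×(3369 − 2804), so x = (K_B − K_A)/(3369 − 2804) = 15649.2/565 = 27.7 km.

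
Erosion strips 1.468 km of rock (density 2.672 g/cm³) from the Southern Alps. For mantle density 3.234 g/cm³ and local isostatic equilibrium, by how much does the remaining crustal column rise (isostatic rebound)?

Unloading: uplift u = e ρ_c/ρ_m = 1.468 km × 2.672/3.234 = 1.21 km.

1.21 km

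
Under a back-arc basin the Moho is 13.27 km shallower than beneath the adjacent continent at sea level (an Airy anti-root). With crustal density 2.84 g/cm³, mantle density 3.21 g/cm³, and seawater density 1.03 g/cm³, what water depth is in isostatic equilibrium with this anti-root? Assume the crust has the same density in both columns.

Replacing a thickness d of crust by seawater at the top must be balanced by replacing crust with mantle at the base: d (ρ_c − ρ_w) = a (ρ_m − ρ_c).
d = a (ρ_m − ρ_c)/(ρ_c − ρ_w) = 13.27 km × 0.37/1.81 = 2.71 km.

2.71 km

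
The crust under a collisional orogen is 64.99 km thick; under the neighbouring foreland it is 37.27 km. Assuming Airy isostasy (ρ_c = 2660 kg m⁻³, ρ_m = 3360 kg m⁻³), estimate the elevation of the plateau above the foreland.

Excess crust Δ = 64.99 km − 37.27 km = 27.72 km, split between elevation h and root r with h + r = Δ.
Airy balance ρ_c h = (ρ_m − ρ_c) r gives r = h ρ_c/(ρ_m − ρ_c), so h (1 + ρ_c/(ρ_m − ρ_c)) = Δ, i.e. h = Δ (ρ_m − ρ_c)/ρ_m.
h = 27.72 km × 700/3360 = 5.77 km.

5.77 km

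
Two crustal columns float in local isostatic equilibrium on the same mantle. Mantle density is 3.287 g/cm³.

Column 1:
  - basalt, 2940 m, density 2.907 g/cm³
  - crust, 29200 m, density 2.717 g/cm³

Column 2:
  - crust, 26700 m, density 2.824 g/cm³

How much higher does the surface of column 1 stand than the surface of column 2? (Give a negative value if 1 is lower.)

For any compensation level in the mantle, the mantle terms cancel and isostasy reduces to e = (Σt_1 − Σt_2) − (Σ(ρt)_1 − Σ(ρt)_2) / ρ_m.
Σt_1 = 32140 m; Σt_2 = 26700 m; Σ(ρt)_1 = 87882.98; Σ(ρt)_2 = 75400.8 (in m·g/cm³).
e = (32140 − 26700) − (87882.98 − 75400.8) / 3.287 = 1640 m.

1640 m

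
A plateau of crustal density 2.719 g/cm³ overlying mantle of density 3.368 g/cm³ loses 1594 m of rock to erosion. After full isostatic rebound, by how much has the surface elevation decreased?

307 m

Rebound u = e ρ_c/ρ_m = 1594 m × 2.719/3.368 = 1287 m.
Net surface drop = e − u = 1594 m − 1287 m = e (ρ_m − ρ_c)/ρ_m = 307 m.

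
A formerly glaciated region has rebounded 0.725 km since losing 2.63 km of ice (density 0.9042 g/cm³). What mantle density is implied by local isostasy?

3.28 g/cm³

ρ_m = ρ_ice t / u = 0.9042 × 2.63 km/0.725 km = 3.28 g/cm³.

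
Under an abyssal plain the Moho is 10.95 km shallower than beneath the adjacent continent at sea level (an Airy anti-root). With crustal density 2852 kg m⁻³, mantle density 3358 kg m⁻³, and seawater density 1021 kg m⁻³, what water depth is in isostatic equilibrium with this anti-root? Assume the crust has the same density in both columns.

Replacing a thickness d of crust by seawater at the top must be balanced by replacing crust with mantle at the base: d (ρ_c − ρ_w) = a (ρ_m − ρ_c).
d = a (ρ_m − ρ_c)/(ρ_c − ρ_w) = 10.95 km × 506/1831 = 3.03 km.

3.03 km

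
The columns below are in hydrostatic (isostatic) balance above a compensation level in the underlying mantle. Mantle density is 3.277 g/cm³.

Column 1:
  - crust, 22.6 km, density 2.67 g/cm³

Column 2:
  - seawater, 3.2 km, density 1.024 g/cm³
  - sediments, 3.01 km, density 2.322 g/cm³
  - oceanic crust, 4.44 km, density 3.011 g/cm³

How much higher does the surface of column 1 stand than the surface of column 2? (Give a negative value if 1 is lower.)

0.749 km

For any compensation level in the mantle, the mantle terms cancel and isostasy reduces to e = (Σt_1 − Σt_2) − (Σ(ρt)_1 − Σ(ρt)_2) / ρ_m.
Σt_1 = 22.6 km; Σt_2 = 10.65 km; Σ(ρt)_1 = 60.342; Σ(ρt)_2 = 23.63486 (in km·g/cm³).
e = (22.6 − 10.65) − (60.342 − 23.63486) / 3.277 = 0.749 km.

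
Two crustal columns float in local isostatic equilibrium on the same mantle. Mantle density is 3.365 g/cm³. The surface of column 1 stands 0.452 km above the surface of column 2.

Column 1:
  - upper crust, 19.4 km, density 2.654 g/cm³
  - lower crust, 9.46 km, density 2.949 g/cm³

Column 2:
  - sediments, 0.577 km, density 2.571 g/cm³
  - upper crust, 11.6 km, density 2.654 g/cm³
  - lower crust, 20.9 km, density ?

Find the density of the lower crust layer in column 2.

3.01 g/cm³

Take the compensation level at the base of the deeper column (depth z_c below the surface of column 1) and equate Σ ρ_i t_i down to z_c; mantle fills any gap and the z_c terms cancel.
Column 1: 19.4×2.654 + 9.46×2.949 + (z_c − 28.86)×3.365
Column 2: 0.452×0 + 0.577×2.571 + 11.6×2.654 + 20.9×ρ + (z_c − 0.452 − 33.077)×3.365
The z_c×3.365 term appears on both sides and cancels. Collect the known terms of each column as K = Σ(ρt)_known − 3.365 × (depth of known layers): K_1 = 79.38514 − 3.365×28.86 = −17.72876; K_2 = 32.269867 − 3.365×(0.452 + 33.077) = −80.555218.
Balance: K_1 = K_2 + 20.9×ρ, so ρ = (K_1 − K_2)/20.9 = 62.8265/20.9 = 3.01 g/cm³.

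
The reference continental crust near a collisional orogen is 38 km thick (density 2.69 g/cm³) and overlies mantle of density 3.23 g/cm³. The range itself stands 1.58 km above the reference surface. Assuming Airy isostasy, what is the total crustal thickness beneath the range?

47.5 km

Root depth r = h ρ_c / (ρ_m − ρ_c) = 1.58 km × 2.69 / 0.54 = 7.871 km.
Total thickness = T + h + r = 38 km + 1.58 km + 7.871 km = 47.5 km.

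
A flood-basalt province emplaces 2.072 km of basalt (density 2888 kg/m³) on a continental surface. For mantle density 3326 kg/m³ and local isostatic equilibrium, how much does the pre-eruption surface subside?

Subaerial loading: s = t ρ_load / ρ_m.
s = 2.072 km × 2888/3326 = 1.8 km.

1.8 km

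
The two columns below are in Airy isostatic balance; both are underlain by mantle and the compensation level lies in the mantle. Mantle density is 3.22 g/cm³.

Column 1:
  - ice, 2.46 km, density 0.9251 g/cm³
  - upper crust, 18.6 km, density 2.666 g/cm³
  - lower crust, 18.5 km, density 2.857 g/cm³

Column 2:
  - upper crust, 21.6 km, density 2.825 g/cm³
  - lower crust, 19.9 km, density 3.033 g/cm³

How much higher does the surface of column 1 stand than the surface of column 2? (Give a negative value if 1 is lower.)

3.23 km

For any compensation level in the mantle, the mantle terms cancel and isostasy reduces to e = (Σt_1 − Σt_2) − (Σ(ρt)_1 − Σ(ρt)_2) / ρ_m.
Σt_1 = 39.56 km; Σt_2 = 41.5 km; Σ(ρt)_1 = 104.717846; Σ(ρt)_2 = 121.3767 (in km·g/cm³).
e = (39.56 − 41.5) − (104.717846 − 121.3767) / 3.22 = 3.23 km.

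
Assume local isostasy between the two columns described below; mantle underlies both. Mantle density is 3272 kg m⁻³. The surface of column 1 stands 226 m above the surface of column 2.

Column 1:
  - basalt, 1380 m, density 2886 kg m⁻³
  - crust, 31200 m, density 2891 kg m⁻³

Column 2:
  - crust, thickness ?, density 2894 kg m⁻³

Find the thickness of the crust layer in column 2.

30900 m

Take the compensation level at the base of the deeper column (depth z_c below the surface of column 1) and equate Σ ρ_i t_i down to z_c; mantle fills any gap and the z_c terms cancel.
Column 1: 1380×2886 + 31200×2891 + (z_c − 32580)×3272
Column 2: 226×0 + x×2894 + (z_c − 226 − 0 − x)×3272
The z_c×3272 term appears on both sides and cancels. Collect the known terms of each column as K = Σ(ρt)_known − 3272 × (depth of known layers): K_1 = 94181880 − 3272×32580 = −12419880; K_2 = 0 − 3272×(226 + 0) = −739472.
Balance: K_1 = K_2 − x×(3272 − 2894), so x = (K_2 − K_1)/(3272 − 2894) = 11680400/378 = 30900 m.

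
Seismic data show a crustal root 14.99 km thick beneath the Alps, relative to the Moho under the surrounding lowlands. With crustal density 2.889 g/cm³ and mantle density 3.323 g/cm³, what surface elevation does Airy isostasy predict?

For local isostatic compensation: ρ_c h = (ρ_m − ρ_c) r.
h = r (ρ_m − ρ_c) / ρ_c = 14.99 km × (3.323 − 2.889) / 2.889 = 2.25 km.

2.25 km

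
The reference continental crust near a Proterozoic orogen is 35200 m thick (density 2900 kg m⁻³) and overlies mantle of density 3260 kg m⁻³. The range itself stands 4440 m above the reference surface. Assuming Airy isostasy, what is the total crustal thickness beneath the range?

75400 m

Root depth r = h ρ_c / (ρ_m − ρ_c) = 4440 m × 2900 / 360 = 35770 m.
Total thickness = T + h + r = 35200 m + 4440 m + 35770 m = 75400 m.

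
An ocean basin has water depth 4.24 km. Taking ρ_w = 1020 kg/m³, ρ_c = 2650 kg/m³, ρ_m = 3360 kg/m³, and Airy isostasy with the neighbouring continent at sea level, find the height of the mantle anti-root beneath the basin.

By Archimedes' principle applied to the lithosphere: replacing crust with seawater at the top is compensated by replacing crust with mantle at the base: d (ρ_c − ρ_w) = a (ρ_m − ρ_c).
a = d (ρ_c − ρ_w)/(ρ_m − ρ_c) = 4.24 km × 1630/710 = 9.73 km.

9.73 km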